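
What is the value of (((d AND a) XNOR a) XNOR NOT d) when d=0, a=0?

Substituting: (((0 AND 0) XNOR 0) XNOR NOT 0)
= 1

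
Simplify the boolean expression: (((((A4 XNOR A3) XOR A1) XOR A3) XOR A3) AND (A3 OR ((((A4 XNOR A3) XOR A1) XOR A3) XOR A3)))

By absorption (E AND (E OR v) = E) then XOR self-cancellation ((E XOR v) XOR v = E):
= ((A4 XNOR A3) XOR A1)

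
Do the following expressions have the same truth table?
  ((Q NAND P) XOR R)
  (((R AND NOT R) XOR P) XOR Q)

No. Counterexample: with P=0, R=0, Q=0, Expression 1 = 1 but Expression 2 = 0.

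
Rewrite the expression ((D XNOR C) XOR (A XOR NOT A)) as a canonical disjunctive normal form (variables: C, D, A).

(NOT C AND D AND NOT A) OR (NOT C AND D AND A) OR (C AND NOT D AND NOT A) OR (C AND NOT D AND A)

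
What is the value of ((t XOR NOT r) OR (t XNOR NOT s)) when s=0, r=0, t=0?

Substituting: ((0 XOR NOT 0) OR (0 XNOR NOT 0))
= 1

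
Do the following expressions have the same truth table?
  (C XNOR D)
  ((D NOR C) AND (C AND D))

No. Counterexample: with C=0, D=0, Expression 1 = 1 but Expression 2 = 0.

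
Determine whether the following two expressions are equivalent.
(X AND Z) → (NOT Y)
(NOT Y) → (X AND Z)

No, Converse is not equivalent to original (counterexample: Y=0, Z=0, X=0)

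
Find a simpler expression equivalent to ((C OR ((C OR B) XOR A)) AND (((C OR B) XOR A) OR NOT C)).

By distribution ((E OR v) AND (E OR NOT v) = E):
= ((C OR B) XOR A)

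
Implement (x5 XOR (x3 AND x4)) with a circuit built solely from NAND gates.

((x5 NAND (x5 NAND ((x3 NAND x4) NAND (x3 NAND x4)))) NAND (((x3 NAND x4) NAND (x3 NAND x4)) NAND (x5 NAND ((x3 NAND x4) NAND (x3 NAND x4)))))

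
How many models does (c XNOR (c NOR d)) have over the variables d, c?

Satisfying assignments: (1,0)
Count: 1 out of 4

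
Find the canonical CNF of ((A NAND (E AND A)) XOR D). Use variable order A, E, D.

(A OR E OR NOT D) AND (A OR NOT E OR NOT D) AND (NOT A OR E OR NOT D) AND (NOT A OR NOT E OR D)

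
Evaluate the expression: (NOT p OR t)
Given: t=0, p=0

Substituting: (NOT 0 OR 0)
= 1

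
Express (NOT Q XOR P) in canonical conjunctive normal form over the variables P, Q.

(P OR NOT Q) AND (NOT P OR Q)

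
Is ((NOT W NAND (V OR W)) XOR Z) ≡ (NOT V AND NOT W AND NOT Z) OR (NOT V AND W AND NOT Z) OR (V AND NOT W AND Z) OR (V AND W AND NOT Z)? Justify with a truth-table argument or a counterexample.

Yes, they are equivalent — the two output columns agree on all 8 assignments:
V | W | Z | Expression 1 | Expression 2
---------------------------------------
0 | 0 | 0 | 1 | 1
0 | 0 | 1 | 0 | 0
0 | 1 | 0 | 1 | 1
0 | 1 | 1 | 0 | 0
1 | 0 | 0 | 0 | 0
1 | 0 | 1 | 1 | 1
1 | 1 | 0 | 1 | 1
1 | 1 | 1 | 0 | 0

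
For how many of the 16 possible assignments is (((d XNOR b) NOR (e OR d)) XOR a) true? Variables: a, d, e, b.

Satisfying assignments: (0,0,0,1), (1,0,0,0), (1,0,1,0), (1,0,1,1), (1,1,0,0), (1,1,0,1), (1,1,1,0), (1,1,1,1)
Count: 8 out of 16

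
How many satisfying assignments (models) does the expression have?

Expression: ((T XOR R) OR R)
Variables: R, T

Satisfying assignments: (0,1), (1,0), (1,1)
Count: 3 out of 4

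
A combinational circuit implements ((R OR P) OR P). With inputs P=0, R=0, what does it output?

Substituting: ((0 OR 0) OR 0)
= 0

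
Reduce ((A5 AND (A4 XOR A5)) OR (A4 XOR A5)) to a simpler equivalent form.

By absorption (E OR (E AND v) = E):
= (A4 XOR A5)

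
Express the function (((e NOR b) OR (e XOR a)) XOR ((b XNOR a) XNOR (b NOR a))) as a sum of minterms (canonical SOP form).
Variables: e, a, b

Σm(1, 3, 6) = (NOT e AND NOT a AND b) OR (NOT e AND a AND b) OR (e AND a AND NOT b)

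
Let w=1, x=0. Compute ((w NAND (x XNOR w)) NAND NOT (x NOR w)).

Substituting: ((1 NAND (0 XNOR 1)) NAND NOT (0 NOR 1))
= 0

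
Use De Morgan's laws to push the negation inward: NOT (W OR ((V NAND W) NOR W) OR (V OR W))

NOT W AND NOT ((V NAND W) NOR W) AND NOT (V OR W)
De Morgan's: NOT(OR of terms) = AND of negations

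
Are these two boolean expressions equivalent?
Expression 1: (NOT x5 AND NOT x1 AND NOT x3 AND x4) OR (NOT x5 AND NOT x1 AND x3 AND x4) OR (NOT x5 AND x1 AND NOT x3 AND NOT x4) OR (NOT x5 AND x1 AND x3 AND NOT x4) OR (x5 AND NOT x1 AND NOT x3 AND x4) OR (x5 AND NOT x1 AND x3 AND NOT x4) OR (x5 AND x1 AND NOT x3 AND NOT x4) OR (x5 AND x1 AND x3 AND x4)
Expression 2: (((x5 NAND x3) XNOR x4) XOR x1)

Yes, they are equivalent — the two output columns agree on all 16 assignments:
x5 | x1 | x3 | x4 | Expression 1 | Expression 2
-----------------------------------------------
0 | 0 | 0 | 0 | 0 | 0
0 | 0 | 0 | 1 | 1 | 1
0 | 0 | 1 | 0 | 0 | 0
0 | 0 | 1 | 1 | 1 | 1
0 | 1 | 0 | 0 | 1 | 1
0 | 1 | 0 | 1 | 0 | 0
0 | 1 | 1 | 0 | 1 | 1
0 | 1 | 1 | 1 | 0 | 0
1 | 0 | 0 | 0 | 0 | 0
1 | 0 | 0 | 1 | 1 | 1
1 | 0 | 1 | 0 | 1 | 1
1 | 0 | 1 | 1 | 0 | 0
1 | 1 | 0 | 0 | 1 | 1
1 | 1 | 0 | 1 | 0 | 0
1 | 1 | 1 | 0 | 0 | 0
1 | 1 | 1 | 1 | 1 | 1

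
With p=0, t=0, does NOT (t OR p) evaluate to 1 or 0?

Substituting: NOT (0 OR 0)
= 1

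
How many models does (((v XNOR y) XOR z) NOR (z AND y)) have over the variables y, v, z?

Satisfying assignments: (0,0,1), (0,1,0), (1,0,0)
Count: 3 out of 8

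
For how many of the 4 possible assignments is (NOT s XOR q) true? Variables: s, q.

Satisfying assignments: (0,0), (1,1)
Count: 2 out of 4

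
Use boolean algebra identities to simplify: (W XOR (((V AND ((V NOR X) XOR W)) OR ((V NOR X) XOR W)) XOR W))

By XOR self-cancellation ((E XOR v) XOR v = E) then absorption (E OR (E AND v) = E):
= ((V NOR X) XOR W)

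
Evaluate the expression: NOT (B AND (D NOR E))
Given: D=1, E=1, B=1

Substituting: NOT (1 AND (1 NOR 1))
= 1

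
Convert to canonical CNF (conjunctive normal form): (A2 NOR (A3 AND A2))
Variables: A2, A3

(NOT A2 OR A3) AND (NOT A2 OR NOT A3)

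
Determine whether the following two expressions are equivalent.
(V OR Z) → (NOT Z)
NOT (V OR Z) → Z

No, Inverse is not equivalent to original (counterexample: V=0, Z=0)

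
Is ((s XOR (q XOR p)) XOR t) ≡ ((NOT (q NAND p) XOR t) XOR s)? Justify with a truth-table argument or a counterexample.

No. Counterexample: with t=0, q=0, p=1, s=0, Expression 1 = 1 but Expression 2 = 0.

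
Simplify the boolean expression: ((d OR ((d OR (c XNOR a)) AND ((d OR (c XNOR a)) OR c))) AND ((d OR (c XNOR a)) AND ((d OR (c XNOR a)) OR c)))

By absorption (E AND (E OR v) = E) then absorption (E AND (E OR v) = E):
= (d OR (c XNOR a))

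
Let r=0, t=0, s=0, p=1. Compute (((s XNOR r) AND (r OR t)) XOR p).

Substituting: (((0 XNOR 0) AND (0 OR 0)) XOR 1)
= 1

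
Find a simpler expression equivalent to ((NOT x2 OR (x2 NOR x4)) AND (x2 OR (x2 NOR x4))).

By distribution ((E OR v) AND (E OR NOT v) = E):
= (x2 NOR x4)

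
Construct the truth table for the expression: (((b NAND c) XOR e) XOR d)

e | b | c | d | Output
----------------------
0 | 0 | 0 | 0 | 1
0 | 0 | 0 | 1 | 0
0 | 0 | 1 | 0 | 1
0 | 0 | 1 | 1 | 0
0 | 1 | 0 | 0 | 1
0 | 1 | 0 | 1 | 0
0 | 1 | 1 | 0 | 0
0 | 1 | 1 | 1 | 1
1 | 0 | 0 | 0 | 0
1 | 0 | 0 | 1 | 1
1 | 0 | 1 | 0 | 0
1 | 0 | 1 | 1 | 1
1 | 1 | 0 | 0 | 0
1 | 1 | 0 | 1 | 1
1 | 1 | 1 | 0 | 1
1 | 1 | 1 | 1 | 0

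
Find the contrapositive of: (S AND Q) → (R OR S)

Contrapositive: NOT (R OR S) → NOT (S AND Q)
Note: A statement and its contrapositive are logically equivalent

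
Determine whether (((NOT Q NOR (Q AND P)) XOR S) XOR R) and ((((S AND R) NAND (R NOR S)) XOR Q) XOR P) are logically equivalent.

No. Counterexample: with S=0, R=0, Q=0, P=0, Expression 1 = 0 but Expression 2 = 1.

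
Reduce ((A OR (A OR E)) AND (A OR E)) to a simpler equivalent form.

By absorption (E AND (E OR v) = E):
= (A OR E)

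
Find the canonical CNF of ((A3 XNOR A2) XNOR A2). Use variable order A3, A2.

(A3 OR A2) AND (A3 OR NOT A2)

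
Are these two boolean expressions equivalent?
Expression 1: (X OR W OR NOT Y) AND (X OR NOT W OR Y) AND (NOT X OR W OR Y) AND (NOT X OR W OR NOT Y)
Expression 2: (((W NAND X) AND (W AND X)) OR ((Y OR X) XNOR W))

Yes, they are equivalent — the two output columns agree on all 8 assignments:
X | W | Y | Expression 1 | Expression 2
---------------------------------------
0 | 0 | 0 | 1 | 1
0 | 0 | 1 | 0 | 0
0 | 1 | 0 | 0 | 0
0 | 1 | 1 | 1 | 1
1 | 0 | 0 | 0 | 0
1 | 0 | 1 | 0 | 0
1 | 1 | 0 | 1 | 1
1 | 1 | 1 | 1 | 1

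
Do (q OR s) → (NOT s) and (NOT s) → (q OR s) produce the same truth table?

No, Converse is not equivalent to original (counterexample: s=0, q=0)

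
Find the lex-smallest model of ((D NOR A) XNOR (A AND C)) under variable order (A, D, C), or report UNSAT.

A=0, D=1, C=0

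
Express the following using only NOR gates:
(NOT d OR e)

(((d NOR d) NOR e) NOR ((d NOR d) NOR e))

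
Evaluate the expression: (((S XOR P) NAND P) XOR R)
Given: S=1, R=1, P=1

Substituting: (((1 XOR 1) NAND 1) XOR 1)
= 0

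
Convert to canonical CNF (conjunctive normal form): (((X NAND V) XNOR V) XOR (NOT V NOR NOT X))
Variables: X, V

(X OR V) AND (NOT X OR V)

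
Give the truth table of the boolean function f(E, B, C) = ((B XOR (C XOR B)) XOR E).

E | B | C | Output
------------------
0 | 0 | 0 | 0
0 | 0 | 1 | 1
0 | 1 | 0 | 0
0 | 1 | 1 | 1
1 | 0 | 0 | 1
1 | 0 | 1 | 0
1 | 1 | 0 | 1
1 | 1 | 1 | 0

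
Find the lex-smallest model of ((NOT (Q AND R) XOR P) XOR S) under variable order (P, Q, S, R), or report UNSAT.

P=0, Q=0, S=0, R=0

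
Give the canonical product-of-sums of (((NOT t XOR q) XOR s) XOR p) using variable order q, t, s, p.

ΠM(1, 2, 4, 7, 8, 11, 13, 14) = (q OR t OR s OR NOT p) AND (q OR t OR NOT s OR p) AND (q OR NOT t OR s OR p) AND (q OR NOT t OR NOT s OR NOT p) AND (NOT q OR t OR s OR p) AND (NOT q OR t OR NOT s OR NOT p) AND (NOT q OR NOT t OR s OR NOT p) AND (NOT q OR NOT t OR NOT s OR p)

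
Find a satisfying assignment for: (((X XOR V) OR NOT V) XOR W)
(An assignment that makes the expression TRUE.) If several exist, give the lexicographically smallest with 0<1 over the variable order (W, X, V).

W=0, X=0, V=0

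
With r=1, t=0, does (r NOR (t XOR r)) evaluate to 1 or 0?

Substituting: (1 NOR (0 XOR 1))
= 0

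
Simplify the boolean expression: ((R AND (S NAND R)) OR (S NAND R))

By absorption (E OR (E AND v) = E):
= (S NAND R)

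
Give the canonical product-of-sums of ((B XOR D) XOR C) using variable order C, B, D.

ΠM(0, 3, 5, 6) = (C OR B OR D) AND (C OR NOT B OR NOT D) AND (NOT C OR B OR NOT D) AND (NOT C OR NOT B OR D)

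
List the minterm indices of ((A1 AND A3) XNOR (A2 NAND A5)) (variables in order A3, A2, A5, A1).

Σm(6, 7, 9, 11, 13, 14) = (NOT A3 AND A2 AND A5 AND NOT A1) OR (NOT A3 AND A2 AND A5 AND A1) OR (A3 AND NOT A2 AND NOT A5 AND A1) OR (A3 AND NOT A2 AND A5 AND A1) OR (A3 AND A2 AND NOT A5 AND A1) OR (A3 AND A2 AND A5 AND NOT A1)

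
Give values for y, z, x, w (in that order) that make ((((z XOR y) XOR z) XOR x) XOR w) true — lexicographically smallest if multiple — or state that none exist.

y=0, z=0, x=0, w=1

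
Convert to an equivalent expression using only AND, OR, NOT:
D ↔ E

(D AND E) OR (NOT D AND NOT E)
(Biconditional = both true or both false)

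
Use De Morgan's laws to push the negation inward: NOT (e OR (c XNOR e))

NOT e AND NOT (c XNOR e)
De Morgan's: NOT(OR of terms) = AND of negations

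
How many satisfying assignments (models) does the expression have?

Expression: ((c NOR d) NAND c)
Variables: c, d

Satisfying assignments: (0,0), (0,1), (1,0), (1,1)
Count: 4 out of 4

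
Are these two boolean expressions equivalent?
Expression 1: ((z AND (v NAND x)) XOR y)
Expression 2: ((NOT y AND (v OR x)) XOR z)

No. Counterexample: with z=0, y=0, v=0, x=1, Expression 1 = 0 but Expression 2 = 1.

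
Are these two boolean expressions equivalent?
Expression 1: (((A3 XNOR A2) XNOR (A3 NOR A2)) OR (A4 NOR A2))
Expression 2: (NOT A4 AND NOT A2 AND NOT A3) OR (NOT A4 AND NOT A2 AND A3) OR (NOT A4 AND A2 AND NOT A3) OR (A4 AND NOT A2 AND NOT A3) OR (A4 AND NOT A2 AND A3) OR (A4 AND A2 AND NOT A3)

Yes, they are equivalent — the two output columns agree on all 8 assignments:
A4 | A2 | A3 | Expression 1 | Expression 2
------------------------------------------
0 | 0 | 0 | 1 | 1
0 | 0 | 1 | 1 | 1
0 | 1 | 0 | 1 | 1
0 | 1 | 1 | 0 | 0
1 | 0 | 0 | 1 | 1
1 | 0 | 1 | 1 | 1
1 | 1 | 0 | 1 | 1
1 | 1 | 1 | 0 | 0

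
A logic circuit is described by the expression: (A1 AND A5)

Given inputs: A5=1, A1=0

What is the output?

Substituting: (0 AND 1)
= 0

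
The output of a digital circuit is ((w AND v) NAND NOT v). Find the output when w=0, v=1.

Substituting: ((0 AND 1) NAND NOT 1)
= 1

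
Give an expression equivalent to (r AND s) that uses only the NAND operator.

((r NAND s) NAND (r NAND s))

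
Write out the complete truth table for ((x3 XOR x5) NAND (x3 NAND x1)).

x1 | x3 | x5 | Output
---------------------
0 | 0 | 0 | 1
0 | 0 | 1 | 0
0 | 1 | 0 | 0
0 | 1 | 1 | 1
1 | 0 | 0 | 1
1 | 0 | 1 | 0
1 | 1 | 0 | 1
1 | 1 | 1 | 1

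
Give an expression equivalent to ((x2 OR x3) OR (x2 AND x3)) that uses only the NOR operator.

((((x2 NOR x3) NOR (x2 NOR x3)) NOR ((x2 NOR x2) NOR (x3 NOR x3))) NOR (((x2 NOR x3) NOR (x2 NOR x3)) NOR ((x2 NOR x2) NOR (x3 NOR x3))))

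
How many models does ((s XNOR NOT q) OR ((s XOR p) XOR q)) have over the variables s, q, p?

Satisfying assignments: (0,0,1), (0,1,0), (0,1,1), (1,0,0), (1,0,1), (1,1,1)
Count: 6 out of 8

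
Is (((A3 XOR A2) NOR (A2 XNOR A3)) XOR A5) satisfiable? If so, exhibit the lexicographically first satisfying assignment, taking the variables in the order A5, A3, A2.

A5=1, A3=0, A2=0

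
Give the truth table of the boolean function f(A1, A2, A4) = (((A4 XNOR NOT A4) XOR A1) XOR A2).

A1 | A2 | A4 | Output
---------------------
0 | 0 | 0 | 0
0 | 0 | 1 | 0
0 | 1 | 0 | 1
0 | 1 | 1 | 1
1 | 0 | 0 | 1
1 | 0 | 1 | 1
1 | 1 | 0 | 0
1 | 1 | 1 | 0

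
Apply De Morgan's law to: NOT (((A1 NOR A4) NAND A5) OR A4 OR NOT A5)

NOT ((A1 NOR A4) NAND A5) AND NOT A4 AND A5
De Morgan's: NOT(OR of terms) = AND of negations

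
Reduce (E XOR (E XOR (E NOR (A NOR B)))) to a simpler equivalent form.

By XOR self-cancellation ((E XOR v) XOR v = E):
= (E NOR (A NOR B))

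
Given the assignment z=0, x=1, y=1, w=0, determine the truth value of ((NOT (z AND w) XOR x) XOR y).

Substituting: ((NOT (0 AND 0) XOR 1) XOR 1)
= 1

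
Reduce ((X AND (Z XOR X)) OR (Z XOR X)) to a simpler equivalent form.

By absorption (E OR (E AND v) = E):
= (Z XOR X)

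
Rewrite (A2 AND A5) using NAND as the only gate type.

((A2 NAND A5) NAND (A2 NAND A5))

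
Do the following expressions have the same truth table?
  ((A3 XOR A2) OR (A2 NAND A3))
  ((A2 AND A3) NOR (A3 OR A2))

No. Counterexample: with A3=0, A2=1, Expression 1 = 1 but Expression 2 = 0.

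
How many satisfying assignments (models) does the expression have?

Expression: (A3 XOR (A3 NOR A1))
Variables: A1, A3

Satisfying assignments: (0,0), (0,1), (1,1)
Count: 3 out of 4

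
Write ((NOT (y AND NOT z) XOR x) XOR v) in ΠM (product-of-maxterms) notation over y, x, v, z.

ΠM(2, 3, 4, 5, 8, 11, 13, 14) = (y OR x OR NOT v OR z) AND (y OR x OR NOT v OR NOT z) AND (y OR NOT x OR v OR z) AND (y OR NOT x OR v OR NOT z) AND (NOT y OR x OR v OR z) AND (NOT y OR x OR NOT v OR NOT z) AND (NOT y OR NOT x OR v OR NOT z) AND (NOT y OR NOT x OR NOT v OR z)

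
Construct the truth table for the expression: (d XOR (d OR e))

d | e | Output
--------------
0 | 0 | 0
0 | 1 | 1
1 | 0 | 0
1 | 1 | 0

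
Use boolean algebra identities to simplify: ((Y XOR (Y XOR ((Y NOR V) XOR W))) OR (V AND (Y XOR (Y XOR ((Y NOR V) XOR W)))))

By absorption (E OR (E AND v) = E) then XOR self-cancellation ((E XOR v) XOR v = E):
= ((Y NOR V) XOR W)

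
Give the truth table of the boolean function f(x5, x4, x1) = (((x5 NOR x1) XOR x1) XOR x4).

x5 | x4 | x1 | Output
---------------------
0 | 0 | 0 | 1
0 | 0 | 1 | 1
0 | 1 | 0 | 0
0 | 1 | 1 | 0
1 | 0 | 0 | 0
1 | 0 | 1 | 1
1 | 1 | 0 | 1
1 | 1 | 1 | 0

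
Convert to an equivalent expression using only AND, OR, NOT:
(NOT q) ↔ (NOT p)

((NOT q) AND (NOT p)) OR (q AND p)
(Biconditional = both true or both false)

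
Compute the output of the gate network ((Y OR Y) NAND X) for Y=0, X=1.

Substituting: ((0 OR 0) NAND 1)
= 1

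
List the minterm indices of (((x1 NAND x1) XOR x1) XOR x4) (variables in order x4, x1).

Σm(0, 1) = (NOT x4 AND NOT x1) OR (NOT x4 AND x1)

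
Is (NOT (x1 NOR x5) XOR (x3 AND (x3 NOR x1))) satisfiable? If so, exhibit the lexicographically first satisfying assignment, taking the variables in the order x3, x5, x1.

x3=0, x5=0, x1=1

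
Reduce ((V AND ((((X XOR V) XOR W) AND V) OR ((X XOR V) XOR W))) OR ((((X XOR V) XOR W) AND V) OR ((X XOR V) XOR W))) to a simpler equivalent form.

By absorption (E OR (E AND v) = E) then absorption (E OR (E AND v) = E):
= ((X XOR V) XOR W)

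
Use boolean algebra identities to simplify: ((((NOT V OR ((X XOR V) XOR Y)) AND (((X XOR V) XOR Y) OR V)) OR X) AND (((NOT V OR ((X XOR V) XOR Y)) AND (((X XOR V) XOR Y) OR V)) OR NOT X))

By distribution ((E OR v) AND (E OR NOT v) = E) then distribution ((E OR v) AND (E OR NOT v) = E):
= ((X XOR V) XOR Y)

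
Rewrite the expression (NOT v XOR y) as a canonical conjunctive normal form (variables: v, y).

(v OR NOT y) AND (NOT v OR y)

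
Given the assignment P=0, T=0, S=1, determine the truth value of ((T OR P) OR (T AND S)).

Substituting: ((0 OR 0) OR (0 AND 1))
= 0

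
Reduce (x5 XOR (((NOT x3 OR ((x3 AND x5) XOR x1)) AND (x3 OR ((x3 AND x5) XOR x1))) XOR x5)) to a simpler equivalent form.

By XOR self-cancellation ((E XOR v) XOR v = E) then distribution ((E OR v) AND (E OR NOT v) = E):
= ((x3 AND x5) XOR x1)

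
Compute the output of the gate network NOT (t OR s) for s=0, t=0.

Substituting: NOT (0 OR 0)
= 1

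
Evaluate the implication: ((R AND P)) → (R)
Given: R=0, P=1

Antecedent ((R AND P)) = 0; consequent (R) = 0.
0 → 0 = 1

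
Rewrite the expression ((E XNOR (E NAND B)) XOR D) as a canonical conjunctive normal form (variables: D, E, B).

(D OR E OR B) AND (D OR E OR NOT B) AND (D OR NOT E OR NOT B) AND (NOT D OR NOT E OR B)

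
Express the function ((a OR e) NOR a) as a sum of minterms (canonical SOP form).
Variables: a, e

Σm(0) = (NOT a AND NOT e)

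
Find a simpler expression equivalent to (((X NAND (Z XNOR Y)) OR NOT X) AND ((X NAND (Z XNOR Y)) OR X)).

By distribution ((E OR v) AND (E OR NOT v) = E):
= (X NAND (Z XNOR Y))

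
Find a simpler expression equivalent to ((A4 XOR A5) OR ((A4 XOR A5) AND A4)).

By absorption (E OR (E AND v) = E):
= (A4 XOR A5)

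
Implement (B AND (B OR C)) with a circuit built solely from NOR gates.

((B NOR B) NOR (((B NOR C) NOR (B NOR C)) NOR ((B NOR C) NOR (B NOR C))))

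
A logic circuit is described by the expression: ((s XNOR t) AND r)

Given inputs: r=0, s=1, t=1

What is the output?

Substituting: ((1 XNOR 1) AND 0)
= 0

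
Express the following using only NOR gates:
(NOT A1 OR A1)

(((A1 NOR A1) NOR A1) NOR ((A1 NOR A1) NOR A1))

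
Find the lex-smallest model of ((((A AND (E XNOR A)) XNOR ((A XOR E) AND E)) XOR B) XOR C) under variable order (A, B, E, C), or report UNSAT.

A=0, B=0, E=0, C=0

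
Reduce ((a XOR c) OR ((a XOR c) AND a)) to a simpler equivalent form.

By absorption (E OR (E AND v) = E):
= (a XOR c)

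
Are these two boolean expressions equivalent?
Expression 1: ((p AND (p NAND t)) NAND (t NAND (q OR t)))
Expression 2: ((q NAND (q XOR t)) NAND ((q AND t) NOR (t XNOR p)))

No. Counterexample: with p=0, t=1, q=0, Expression 1 = 1 but Expression 2 = 0.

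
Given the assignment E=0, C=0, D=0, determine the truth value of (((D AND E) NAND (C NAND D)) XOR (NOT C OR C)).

Substituting: (((0 AND 0) NAND (0 NAND 0)) XOR (NOT 0 OR 0))
= 0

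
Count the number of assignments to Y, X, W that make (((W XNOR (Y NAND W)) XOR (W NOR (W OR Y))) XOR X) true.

Satisfying assignments: (0,0,0), (0,0,1), (1,1,0), (1,1,1)
Count: 4 out of 8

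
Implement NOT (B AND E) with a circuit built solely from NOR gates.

(((B NOR B) NOR (E NOR E)) NOR ((B NOR B) NOR (E NOR E)))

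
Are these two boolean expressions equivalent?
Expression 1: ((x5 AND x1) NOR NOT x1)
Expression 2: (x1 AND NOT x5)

Yes, they are equivalent — the two output columns agree on all 4 assignments:
x1 | x5 | Expression 1 | Expression 2
-------------------------------------
0 | 0 | 0 | 0
0 | 1 | 0 | 0
1 | 0 | 1 | 1
1 | 1 | 0 | 0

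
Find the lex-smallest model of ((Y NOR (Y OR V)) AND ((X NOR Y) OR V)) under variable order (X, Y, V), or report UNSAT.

X=0, Y=0, V=0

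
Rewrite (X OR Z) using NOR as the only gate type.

((X NOR Z) NOR (X NOR Z))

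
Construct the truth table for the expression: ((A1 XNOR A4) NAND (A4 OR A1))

A1 | A4 | Output
----------------
0 | 0 | 1
0 | 1 | 1
1 | 0 | 1
1 | 1 | 0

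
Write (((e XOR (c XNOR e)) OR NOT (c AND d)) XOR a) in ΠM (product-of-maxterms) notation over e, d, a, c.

ΠM(2, 3, 5, 6, 10, 11, 13, 14) = (e OR d OR NOT a OR c) AND (e OR d OR NOT a OR NOT c) AND (e OR NOT d OR a OR NOT c) AND (e OR NOT d OR NOT a OR c) AND (NOT e OR d OR NOT a OR c) AND (NOT e OR d OR NOT a OR NOT c) AND (NOT e OR NOT d OR a OR NOT c) AND (NOT e OR NOT d OR NOT a OR c)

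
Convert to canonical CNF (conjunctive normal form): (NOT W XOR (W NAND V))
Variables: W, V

(W OR V) AND (W OR NOT V) AND (NOT W OR NOT V)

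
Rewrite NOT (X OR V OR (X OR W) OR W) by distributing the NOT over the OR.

NOT X AND NOT V AND NOT (X OR W) AND NOT W
De Morgan's: NOT(OR of terms) = AND of negations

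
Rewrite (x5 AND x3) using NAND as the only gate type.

((x5 NAND x3) NAND (x5 NAND x3))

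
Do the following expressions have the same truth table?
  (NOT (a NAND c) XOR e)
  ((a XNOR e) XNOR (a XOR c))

No. Counterexample: with c=1, e=0, a=0, Expression 1 = 0 but Expression 2 = 1.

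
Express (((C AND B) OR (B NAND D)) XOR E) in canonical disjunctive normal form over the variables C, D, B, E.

(NOT C AND NOT D AND NOT B AND NOT E) OR (NOT C AND NOT D AND B AND NOT E) OR (NOT C AND D AND NOT B AND NOT E) OR (NOT C AND D AND B AND E) OR (C AND NOT D AND NOT B AND NOT E) OR (C AND NOT D AND B AND NOT E) OR (C AND D AND NOT B AND NOT E) OR (C AND D AND B AND NOT E)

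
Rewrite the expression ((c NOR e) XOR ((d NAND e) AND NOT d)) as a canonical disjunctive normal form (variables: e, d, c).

(NOT e AND NOT d AND c) OR (NOT e AND d AND NOT c) OR (e AND NOT d AND NOT c) OR (e AND NOT d AND c)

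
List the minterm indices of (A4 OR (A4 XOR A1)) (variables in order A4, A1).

Σm(1, 2, 3) = (NOT A4 AND A1) OR (A4 AND NOT A1) OR (A4 AND A1)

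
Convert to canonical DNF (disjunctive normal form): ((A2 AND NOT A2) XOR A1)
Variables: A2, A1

(NOT A2 AND A1) OR (A2 AND A1)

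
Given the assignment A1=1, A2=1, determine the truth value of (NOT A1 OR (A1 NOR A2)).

Substituting: (NOT 1 OR (1 NOR 1))
= 0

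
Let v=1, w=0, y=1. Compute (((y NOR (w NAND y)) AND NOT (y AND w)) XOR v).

Substituting: (((1 NOR (0 NAND 1)) AND NOT (1 AND 0)) XOR 1)
= 1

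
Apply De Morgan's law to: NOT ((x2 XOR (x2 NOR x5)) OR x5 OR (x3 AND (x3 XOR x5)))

NOT (x2 XOR (x2 NOR x5)) AND NOT x5 AND NOT (x3 AND (x3 XOR x5))
De Morgan's: NOT(OR of terms) = AND of negations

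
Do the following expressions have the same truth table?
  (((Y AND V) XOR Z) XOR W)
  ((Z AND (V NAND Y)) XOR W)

No. Counterexample: with V=1, Y=1, Z=0, W=0, Expression 1 = 1 but Expression 2 = 0.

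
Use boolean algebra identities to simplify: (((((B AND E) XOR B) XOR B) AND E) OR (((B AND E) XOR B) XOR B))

By absorption (E OR (E AND v) = E) then XOR self-cancellation ((E XOR v) XOR v = E):
= (B AND E)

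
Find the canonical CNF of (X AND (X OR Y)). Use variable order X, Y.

(X OR Y) AND (X OR NOT Y)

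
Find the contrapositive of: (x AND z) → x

Contrapositive: NOT x → NOT (x AND z)
Note: A statement and its contrapositive are logically equivalent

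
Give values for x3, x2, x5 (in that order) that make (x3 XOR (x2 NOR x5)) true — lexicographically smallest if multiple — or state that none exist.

x3=0, x2=0, x5=0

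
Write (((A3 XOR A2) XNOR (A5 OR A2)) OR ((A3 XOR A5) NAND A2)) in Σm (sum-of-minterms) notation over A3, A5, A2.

Σm(0, 1, 2, 3, 4, 6, 7) = (NOT A3 AND NOT A5 AND NOT A2) OR (NOT A3 AND NOT A5 AND A2) OR (NOT A3 AND A5 AND NOT A2) OR (NOT A3 AND A5 AND A2) OR (A3 AND NOT A5 AND NOT A2) OR (A3 AND A5 AND NOT A2) OR (A3 AND A5 AND A2)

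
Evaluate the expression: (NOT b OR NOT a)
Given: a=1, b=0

Substituting: (NOT 0 OR NOT 1)
= 1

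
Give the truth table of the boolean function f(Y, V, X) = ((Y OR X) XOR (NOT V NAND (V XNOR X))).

Y | V | X | Output
------------------
0 | 0 | 0 | 0
0 | 0 | 1 | 0
0 | 1 | 0 | 1
0 | 1 | 1 | 0
1 | 0 | 0 | 1
1 | 0 | 1 | 0
1 | 1 | 0 | 0
1 | 1 | 1 | 0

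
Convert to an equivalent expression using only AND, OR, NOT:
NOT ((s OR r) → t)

(s OR r) AND NOT t
(Negated implication: NOT(A → B) = A AND NOT B)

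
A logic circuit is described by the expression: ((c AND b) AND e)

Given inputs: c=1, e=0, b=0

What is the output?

Substituting: ((1 AND 0) AND 0)
= 0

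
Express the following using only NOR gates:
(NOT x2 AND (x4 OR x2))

(((x2 NOR x2) NOR (x2 NOR x2)) NOR (((x4 NOR x2) NOR (x4 NOR x2)) NOR ((x4 NOR x2) NOR (x4 NOR x2))))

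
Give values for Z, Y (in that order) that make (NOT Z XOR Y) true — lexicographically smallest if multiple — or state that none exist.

Z=0, Y=0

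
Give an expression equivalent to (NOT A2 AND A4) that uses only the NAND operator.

(((A2 NAND A2) NAND A4) NAND ((A2 NAND A2) NAND A4))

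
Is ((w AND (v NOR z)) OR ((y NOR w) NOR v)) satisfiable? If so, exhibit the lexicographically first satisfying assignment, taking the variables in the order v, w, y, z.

v=0, w=0, y=1, z=0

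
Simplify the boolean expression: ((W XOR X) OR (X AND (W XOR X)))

By absorption (E OR (E AND v) = E):
= (W XOR X)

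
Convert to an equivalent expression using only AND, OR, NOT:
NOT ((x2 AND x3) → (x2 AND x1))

(x2 AND x3) AND NOT (x2 AND x1)
(Negated implication: NOT(A → B) = A AND NOT B)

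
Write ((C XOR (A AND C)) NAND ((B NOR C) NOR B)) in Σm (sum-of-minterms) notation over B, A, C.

Σm(0, 2, 3, 4, 5, 6, 7) = (NOT B AND NOT A AND NOT C) OR (NOT B AND A AND NOT C) OR (NOT B AND A AND C) OR (B AND NOT A AND NOT C) OR (B AND NOT A AND C) OR (B AND A AND NOT C) OR (B AND A AND C)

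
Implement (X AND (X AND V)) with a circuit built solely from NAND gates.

((X NAND ((X NAND V) NAND (X NAND V))) NAND (X NAND ((X NAND V) NAND (X NAND V))))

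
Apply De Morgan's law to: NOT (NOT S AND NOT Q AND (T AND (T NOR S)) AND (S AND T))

S OR Q OR NOT (T AND (T NOR S)) OR NOT (S AND T)
De Morgan's: NOT(AND of terms) = OR of negations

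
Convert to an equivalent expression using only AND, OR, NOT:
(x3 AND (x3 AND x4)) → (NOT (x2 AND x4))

NOT (x3 AND (x3 AND x4)) OR (NOT (x2 AND x4))
(Implication elimination: A → B = NOT A OR B)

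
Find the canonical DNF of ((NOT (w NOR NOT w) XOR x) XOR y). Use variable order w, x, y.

(NOT w AND NOT x AND NOT y) OR (NOT w AND x AND y) OR (w AND NOT x AND NOT y) OR (w AND x AND y)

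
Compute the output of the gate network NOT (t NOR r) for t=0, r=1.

Substituting: NOT (0 NOR 1)
= 1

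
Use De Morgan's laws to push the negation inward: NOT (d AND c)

NOT d OR NOT c
De Morgan's: NOT(AND of terms) = OR of negations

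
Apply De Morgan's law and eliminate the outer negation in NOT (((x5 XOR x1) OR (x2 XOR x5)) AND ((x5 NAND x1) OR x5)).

NOT ((x5 XOR x1) OR (x2 XOR x5)) OR NOT ((x5 NAND x1) OR x5)
De Morgan's: NOT(AND of terms) = OR of negations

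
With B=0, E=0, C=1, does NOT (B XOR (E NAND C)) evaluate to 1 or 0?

Substituting: NOT (0 XOR (0 NAND 1))
= 0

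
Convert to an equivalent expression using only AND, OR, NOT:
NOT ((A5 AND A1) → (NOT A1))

(A5 AND A1) AND A1
(Negated implication: NOT(A → B) = A AND NOT B)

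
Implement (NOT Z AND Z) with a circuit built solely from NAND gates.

(((Z NAND Z) NAND Z) NAND ((Z NAND Z) NAND Z))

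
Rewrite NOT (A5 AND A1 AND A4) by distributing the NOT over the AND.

NOT A5 OR NOT A1 OR NOT A4
De Morgan's: NOT(AND of terms) = OR of negations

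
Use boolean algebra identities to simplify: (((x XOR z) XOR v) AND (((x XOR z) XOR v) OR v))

By absorption (E AND (E OR v) = E):
= ((x XOR z) XOR v)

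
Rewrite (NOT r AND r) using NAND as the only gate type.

(((r NAND r) NAND r) NAND ((r NAND r) NAND r))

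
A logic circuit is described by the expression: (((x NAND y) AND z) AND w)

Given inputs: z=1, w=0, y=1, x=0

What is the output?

Substituting: (((0 NAND 1) AND 1) AND 0)
= 0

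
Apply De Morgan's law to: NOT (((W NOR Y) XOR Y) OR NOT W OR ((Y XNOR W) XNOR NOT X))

NOT ((W NOR Y) XOR Y) AND W AND NOT ((Y XNOR W) XNOR NOT X)
De Morgan's: NOT(OR of terms) = AND of negations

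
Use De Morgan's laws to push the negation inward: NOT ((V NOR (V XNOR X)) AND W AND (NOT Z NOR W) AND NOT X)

NOT (V NOR (V XNOR X)) OR NOT W OR NOT (NOT Z NOR W) OR X
De Morgan's: NOT(AND of terms) = OR of negations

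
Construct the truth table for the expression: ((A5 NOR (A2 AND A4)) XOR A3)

A2 | A4 | A3 | A5 | Output
--------------------------
0 | 0 | 0 | 0 | 1
0 | 0 | 0 | 1 | 0
0 | 0 | 1 | 0 | 0
0 | 0 | 1 | 1 | 1
0 | 1 | 0 | 0 | 1
0 | 1 | 0 | 1 | 0
0 | 1 | 1 | 0 | 0
0 | 1 | 1 | 1 | 1
1 | 0 | 0 | 0 | 1
1 | 0 | 0 | 1 | 0
1 | 0 | 1 | 0 | 0
1 | 0 | 1 | 1 | 1
1 | 1 | 0 | 0 | 0
1 | 1 | 0 | 1 | 0
1 | 1 | 1 | 0 | 1
1 | 1 | 1 | 1 | 1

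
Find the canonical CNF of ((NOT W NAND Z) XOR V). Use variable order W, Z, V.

(W OR Z OR NOT V) AND (W OR NOT Z OR V) AND (NOT W OR Z OR NOT V) AND (NOT W OR NOT Z OR NOT V)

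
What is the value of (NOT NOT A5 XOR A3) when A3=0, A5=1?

Substituting: (NOT NOT 1 XOR 0)
= 1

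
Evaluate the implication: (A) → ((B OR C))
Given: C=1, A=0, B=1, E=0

Antecedent (A) = 0; consequent ((B OR C)) = 1.
0 → 1 = 1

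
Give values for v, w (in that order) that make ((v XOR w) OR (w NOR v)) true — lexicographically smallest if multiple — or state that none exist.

v=0, w=0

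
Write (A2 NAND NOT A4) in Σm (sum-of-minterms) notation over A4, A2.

Σm(0, 2, 3) = (NOT A4 AND NOT A2) OR (A4 AND NOT A2) OR (A4 AND A2)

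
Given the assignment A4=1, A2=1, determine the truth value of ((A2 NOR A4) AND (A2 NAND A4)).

Substituting: ((1 NOR 1) AND (1 NAND 1))
= 0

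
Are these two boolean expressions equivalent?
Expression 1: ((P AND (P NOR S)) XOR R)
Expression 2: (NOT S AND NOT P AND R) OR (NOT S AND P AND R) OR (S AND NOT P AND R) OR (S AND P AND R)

Yes, they are equivalent — the two output columns agree on all 8 assignments:
S | P | R | Expression 1 | Expression 2
---------------------------------------
0 | 0 | 0 | 0 | 0
0 | 0 | 1 | 1 | 1
0 | 1 | 0 | 0 | 0
0 | 1 | 1 | 1 | 1
1 | 0 | 0 | 0 | 0
1 | 0 | 1 | 1 | 1
1 | 1 | 0 | 0 | 0
1 | 1 | 1 | 1 | 1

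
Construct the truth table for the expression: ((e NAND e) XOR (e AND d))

d | e | Output
--------------
0 | 0 | 1
0 | 1 | 0
1 | 0 | 1
1 | 1 | 1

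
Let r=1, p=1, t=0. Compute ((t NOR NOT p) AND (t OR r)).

Substituting: ((0 NOR NOT 1) AND (0 OR 1))
= 1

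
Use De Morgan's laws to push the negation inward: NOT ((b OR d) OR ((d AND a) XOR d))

NOT (b OR d) AND NOT ((d AND a) XOR d)
De Morgan's: NOT(OR of terms) = AND of negations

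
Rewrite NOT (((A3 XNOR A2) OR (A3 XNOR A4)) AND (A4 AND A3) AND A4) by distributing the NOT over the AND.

NOT ((A3 XNOR A2) OR (A3 XNOR A4)) OR NOT (A4 AND A3) OR NOT A4
De Morgan's: NOT(AND of terms) = OR of negations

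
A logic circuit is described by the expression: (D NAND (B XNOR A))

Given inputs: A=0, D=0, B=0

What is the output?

Substituting: (0 NAND (0 XNOR 0))
= 1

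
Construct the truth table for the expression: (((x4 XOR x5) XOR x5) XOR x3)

x5 | x3 | x4 | Output
---------------------
0 | 0 | 0 | 0
0 | 0 | 1 | 1
0 | 1 | 0 | 1
0 | 1 | 1 | 0
1 | 0 | 0 | 0
1 | 0 | 1 | 1
1 | 1 | 0 | 1
1 | 1 | 1 | 0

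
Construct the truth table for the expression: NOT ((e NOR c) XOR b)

b | c | e | Output
------------------
0 | 0 | 0 | 0
0 | 0 | 1 | 1
0 | 1 | 0 | 1
0 | 1 | 1 | 1
1 | 0 | 0 | 1
1 | 0 | 1 | 0
1 | 1 | 0 | 0
1 | 1 | 1 | 0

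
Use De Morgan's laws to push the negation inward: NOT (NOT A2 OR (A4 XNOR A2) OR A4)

A2 AND NOT (A4 XNOR A2) AND NOT A4
De Morgan's: NOT(OR of terms) = AND of negations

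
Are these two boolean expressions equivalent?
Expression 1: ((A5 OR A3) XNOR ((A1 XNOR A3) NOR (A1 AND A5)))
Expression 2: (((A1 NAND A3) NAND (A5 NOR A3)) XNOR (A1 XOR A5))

No. Counterexample: with A3=0, A5=1, A1=0, Expression 1 = 0 but Expression 2 = 1.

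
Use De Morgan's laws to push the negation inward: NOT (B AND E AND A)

NOT B OR NOT E OR NOT A
De Morgan's: NOT(AND of terms) = OR of negations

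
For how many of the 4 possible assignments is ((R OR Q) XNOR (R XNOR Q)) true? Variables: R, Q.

Satisfying assignments: (1,1)
Count: 1 out of 4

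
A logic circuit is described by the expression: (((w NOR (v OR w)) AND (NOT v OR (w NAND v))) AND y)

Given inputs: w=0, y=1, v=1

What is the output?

Substituting: (((0 NOR (1 OR 0)) AND (NOT 1 OR (0 NAND 1))) AND 1)
= 0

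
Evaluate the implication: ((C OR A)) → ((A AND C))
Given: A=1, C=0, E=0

Antecedent ((C OR A)) = 1; consequent ((A AND C)) = 0.
1 → 0 = 0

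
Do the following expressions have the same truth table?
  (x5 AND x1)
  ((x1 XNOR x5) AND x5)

Yes, they are equivalent — the two output columns agree on all 4 assignments:
x5 | x1 | Expression 1 | Expression 2
-------------------------------------
0 | 0 | 0 | 0
0 | 1 | 0 | 0
1 | 0 | 0 | 0
1 | 1 | 1 | 1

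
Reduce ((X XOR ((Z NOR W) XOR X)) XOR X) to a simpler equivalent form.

By XOR self-cancellation ((E XOR v) XOR v = E):
= ((Z NOR W) XOR X)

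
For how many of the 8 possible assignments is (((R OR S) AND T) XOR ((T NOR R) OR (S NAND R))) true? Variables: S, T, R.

Satisfying assignments: (0,0,0), (0,0,1), (0,1,0), (1,0,0), (1,1,1)
Count: 5 out of 8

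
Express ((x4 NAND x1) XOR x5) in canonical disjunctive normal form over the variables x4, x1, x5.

(NOT x4 AND NOT x1 AND NOT x5) OR (NOT x4 AND x1 AND NOT x5) OR (x4 AND NOT x1 AND NOT x5) OR (x4 AND x1 AND x5)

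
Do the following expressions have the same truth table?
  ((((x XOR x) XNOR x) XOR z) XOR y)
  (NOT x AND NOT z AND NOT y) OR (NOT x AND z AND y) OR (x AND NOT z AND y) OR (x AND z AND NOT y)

Yes, they are equivalent — the two output columns agree on all 8 assignments:
x | z | y | Expression 1 | Expression 2
---------------------------------------
0 | 0 | 0 | 1 | 1
0 | 0 | 1 | 0 | 0
0 | 1 | 0 | 0 | 0
0 | 1 | 1 | 1 | 1
1 | 0 | 0 | 0 | 0
1 | 0 | 1 | 1 | 1
1 | 1 | 0 | 1 | 1
1 | 1 | 1 | 0 | 0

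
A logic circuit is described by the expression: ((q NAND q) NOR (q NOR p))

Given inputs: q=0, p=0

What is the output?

Substituting: ((0 NAND 0) NOR (0 NOR 0))
= 0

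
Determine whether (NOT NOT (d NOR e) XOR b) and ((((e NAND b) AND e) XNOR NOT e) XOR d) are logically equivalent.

No. Counterexample: with d=0, e=0, b=0, Expression 1 = 1 but Expression 2 = 0.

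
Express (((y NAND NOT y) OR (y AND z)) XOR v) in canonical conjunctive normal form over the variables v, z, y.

(NOT v OR z OR y) AND (NOT v OR z OR NOT y) AND (NOT v OR NOT z OR y) AND (NOT v OR NOT z OR NOT y)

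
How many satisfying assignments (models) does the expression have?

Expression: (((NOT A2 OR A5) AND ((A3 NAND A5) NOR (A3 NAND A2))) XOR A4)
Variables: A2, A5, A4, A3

Satisfying assignments: (0,0,1,0), (0,0,1,1), (0,1,1,0), (0,1,1,1), (1,0,1,0), (1,0,1,1), (1,1,0,1), (1,1,1,0)
Count: 8 out of 16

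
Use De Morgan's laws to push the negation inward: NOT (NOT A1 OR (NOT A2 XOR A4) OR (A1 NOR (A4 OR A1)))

A1 AND NOT (NOT A2 XOR A4) AND NOT (A1 NOR (A4 OR A1))
De Morgan's: NOT(OR of terms) = AND of negations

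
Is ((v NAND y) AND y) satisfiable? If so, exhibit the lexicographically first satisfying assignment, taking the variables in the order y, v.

y=1, v=0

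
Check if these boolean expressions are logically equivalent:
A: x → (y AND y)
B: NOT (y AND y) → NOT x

Yes, Contrapositive is always equivalent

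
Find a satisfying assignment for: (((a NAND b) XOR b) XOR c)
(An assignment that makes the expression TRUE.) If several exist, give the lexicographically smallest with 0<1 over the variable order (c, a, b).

c=0, a=0, b=0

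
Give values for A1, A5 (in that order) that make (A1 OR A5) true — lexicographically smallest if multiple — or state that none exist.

A1=0, A5=1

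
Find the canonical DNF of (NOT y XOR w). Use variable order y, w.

(NOT y AND NOT w) OR (y AND w)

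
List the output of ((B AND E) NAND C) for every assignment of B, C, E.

B | C | E | Output
------------------
0 | 0 | 0 | 1
0 | 0 | 1 | 1
0 | 1 | 0 | 1
0 | 1 | 1 | 1
1 | 0 | 0 | 1
1 | 0 | 1 | 1
1 | 1 | 0 | 1
1 | 1 | 1 | 0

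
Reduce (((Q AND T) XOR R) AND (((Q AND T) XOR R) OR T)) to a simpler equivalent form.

By absorption (E AND (E OR v) = E):
= ((Q AND T) XOR R)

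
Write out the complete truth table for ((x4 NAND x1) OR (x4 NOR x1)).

x1 | x4 | Output
----------------
0 | 0 | 1
0 | 1 | 1
1 | 0 | 1
1 | 1 | 0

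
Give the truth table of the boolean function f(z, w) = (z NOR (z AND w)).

z | w | Output
--------------
0 | 0 | 1
0 | 1 | 1
1 | 0 | 0
1 | 1 | 0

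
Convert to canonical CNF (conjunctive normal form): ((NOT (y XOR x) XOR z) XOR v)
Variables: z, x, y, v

(z OR x OR y OR NOT v) AND (z OR x OR NOT y OR v) AND (z OR NOT x OR y OR v) AND (z OR NOT x OR NOT y OR NOT v) AND (NOT z OR x OR y OR v) AND (NOT z OR x OR NOT y OR NOT v) AND (NOT z OR NOT x OR y OR NOT v) AND (NOT z OR NOT x OR NOT y OR v)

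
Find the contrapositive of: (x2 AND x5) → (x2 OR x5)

Contrapositive: NOT (x2 OR x5) → NOT (x2 AND x5)
Note: A statement and its contrapositive are logically equivalent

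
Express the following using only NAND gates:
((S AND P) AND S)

((((S NAND P) NAND (S NAND P)) NAND S) NAND (((S NAND P) NAND (S NAND P)) NAND S))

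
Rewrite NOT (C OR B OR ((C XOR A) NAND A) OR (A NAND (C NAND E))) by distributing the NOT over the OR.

NOT C AND NOT B AND NOT ((C XOR A) NAND A) AND NOT (A NAND (C NAND E))
De Morgan's: NOT(OR of terms) = AND of negations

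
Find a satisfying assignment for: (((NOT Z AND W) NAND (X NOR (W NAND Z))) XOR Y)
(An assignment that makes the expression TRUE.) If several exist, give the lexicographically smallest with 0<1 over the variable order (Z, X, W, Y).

Z=0, X=0, W=0, Y=0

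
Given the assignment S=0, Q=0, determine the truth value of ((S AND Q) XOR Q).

Substituting: ((0 AND 0) XOR 0)
= 0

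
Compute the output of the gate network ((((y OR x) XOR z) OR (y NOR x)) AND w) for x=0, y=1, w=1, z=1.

Substituting: ((((1 OR 0) XOR 1) OR (1 NOR 0)) AND 1)
= 0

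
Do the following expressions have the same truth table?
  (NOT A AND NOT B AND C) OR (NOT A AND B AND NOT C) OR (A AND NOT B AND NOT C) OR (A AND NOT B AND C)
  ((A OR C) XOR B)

Yes, they are equivalent — the two output columns agree on all 8 assignments:
A | B | C | Expression 1 | Expression 2
---------------------------------------
0 | 0 | 0 | 0 | 0
0 | 0 | 1 | 1 | 1
0 | 1 | 0 | 1 | 1
0 | 1 | 1 | 0 | 0
1 | 0 | 0 | 1 | 1
1 | 0 | 1 | 1 | 1
1 | 1 | 0 | 0 | 0
1 | 1 | 1 | 0 | 0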